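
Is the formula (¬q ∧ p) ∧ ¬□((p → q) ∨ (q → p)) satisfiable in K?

Unsatisfiable

1. (¬q ∧ p) ∧ ¬□((p → q) ∨ (q → p)), 0
2. ¬q ∧ p, 0
3. ¬□((p → q) ∨ (q → p)), 0
4. ¬q, 0
5. p, 0
6. ¬((p → q) ∨ (q → p)), 1
7. ¬(p → q), 1
8. ¬(q → p), 1
9. p, 1
10. ¬q, 1
11. q, 1
12. ¬p, 1
Accessibility: 0R1
Branch closes: q and ¬q both at 1.
(One branch shown.) All branches close.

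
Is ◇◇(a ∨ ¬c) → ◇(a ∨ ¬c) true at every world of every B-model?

No, not valid

Tableau for the negation ¬(◇◇(a ∨ ¬c) → ◇(a ∨ ¬c)):
1. ¬(◇◇(a ∨ ¬c) → ◇(a ∨ ¬c)), u
2. ◇◇(a ∨ ¬c), u
3. ¬◇(a ∨ ¬c), u
4. ¬(a ∨ ¬c), u
5. ¬a, u
6. c, u
7. ◇(a ∨ ¬c), v
8. ¬(a ∨ ¬c), v
9. ¬a, v
10. c, v
11. a ∨ ¬c, w
12. ¬c, w
Accessibility: uRu, uRv, vRu, vRv, vRw, wRv, wRw
The negation has an open branch (countermodel exists).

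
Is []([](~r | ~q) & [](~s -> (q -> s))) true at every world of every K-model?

Tableau for the negation ~[]([](~r | ~q) & [](~s -> (q -> s))):
1. ~[]([](~r | ~q) & [](~s -> (q -> s))), u
2. ~([](~r | ~q) & [](~s -> (q -> s))), v   [~[]-rule on 1: fresh world v, uRv]
3. ~[](~s -> (q -> s)), v   [~&-rule on 2 (branches; this branch)]
4. ~(~s -> (q -> s)), w   [~[]-rule on 3: fresh world w, vRw]
5. ~s, w   [~->-rule on 4]
6. ~(q -> s), w   [~->-rule on 4]
7. q, w   [~->-rule on 6]
Accessibility: uRv, vRw
The negation has an open branch (countermodel exists).

Not valid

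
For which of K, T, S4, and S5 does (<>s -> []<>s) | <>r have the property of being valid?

S5

S4-tableau for the negation ~((<>s -> []<>s) | <>r):
1. ~((<>s -> []<>s) | <>r), 0
2. ~(<>s -> []<>s), 0
3. ~<>r, 0
4. <>s, 0
5. ~[]<>s, 0
6. ~r, 0
7. s, 1
8. ~r, 1
9. ~<>s, 2
10. ~r, 2
11. ~s, 2
Accessibility: 0R0, 0R1, 0R2, 1R1, 2R2
Complete open branch: countermodel on an S4-frame, so not valid in S4, nor in K, T (the same frame is also a K-frame and a T-frame).
S5-tableau for the negation ~((<>s -> []<>s) | <>r):
1. ~((<>s -> []<>s) | <>r), 0
2. ~(<>s -> []<>s), 0
3. ~<>r, 0
4. <>s, 0
5. ~[]<>s, 0
6. ~r, 0
7. s, 1
8. ~r, 1
9. ~<>s, 2
10. ~r, 2
11. ~s, 0
12. ~s, 1
Accessibility: 0R0, 0R1, 0R2, 1R0, 1R1, 1R2, 2R0, 2R1, 2R2
Branch closes: s and ~s both at 1.
Every branch closes (one shown): valid in S5.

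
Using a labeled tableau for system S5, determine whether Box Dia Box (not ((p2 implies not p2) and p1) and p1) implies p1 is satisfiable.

Satisfiable

1. Box Dia Box (not ((p2 implies not p2) and p1) and p1) implies p1, 0
2. p1, 0
Accessibility: 0R0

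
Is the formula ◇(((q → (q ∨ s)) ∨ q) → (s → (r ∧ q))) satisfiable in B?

Satisfiable (open branch found)

1. ◇(((q → (q ∨ s)) ∨ q) → (s → (r ∧ q))), u
2. ((q → (q ∨ s)) ∨ q) → (s → (r ∧ q)), v
3. s → (r ∧ q), v
4. r ∧ q, v
5. r, v
6. q, v
Accessibility: uRu, uRv, vRu, vRv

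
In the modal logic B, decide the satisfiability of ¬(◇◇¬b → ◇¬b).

1. ¬(◇◇¬b → ◇¬b), u
2. ◇◇¬b, u
3. ¬◇¬b, u
4. b, u
5. ◇¬b, v
6. b, v
7. ¬b, w
Accessibility: uRu, uRv, vRu, vRv, vRw, wRv, wRw

Yes, satisfiable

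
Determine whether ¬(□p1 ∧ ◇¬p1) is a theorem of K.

Tableau for the negation □p1 ∧ ◇¬p1:
1. □p1 ∧ ◇¬p1, w0
2. □p1, w0
3. ◇¬p1, w0
4. ¬p1, w1
5. p1, w1
Accessibility: w0Rw1
Branch closes: p1 and ¬p1 both at w1.
Every branch of the negation's tableau closes; the branch above is one of them.

Valid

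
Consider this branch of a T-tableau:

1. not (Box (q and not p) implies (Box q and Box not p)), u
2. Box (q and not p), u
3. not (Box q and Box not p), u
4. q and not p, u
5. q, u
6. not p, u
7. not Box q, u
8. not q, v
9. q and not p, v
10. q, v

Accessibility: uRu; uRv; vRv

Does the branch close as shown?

Yes, closed

Both q and not q appear at v.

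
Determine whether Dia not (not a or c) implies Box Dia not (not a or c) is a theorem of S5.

Tableau for the negation not (Dia not (not a or c) implies Box Dia not (not a or c)):
1. not (Dia not (not a or c) implies Box Dia not (not a or c)), 0
2. Dia not (not a or c), 0
3. not Box Dia not (not a or c), 0
4. not (not a or c), 1
5. a, 1
6. not c, 1
7. not Dia not (not a or c), 2
8. not a or c, 0
9. not a or c, 1
10. not a or c, 2
11. c, 0
12. c, 1
Accessibility: 0R0, 0R1, 0R2, 1R0, 1R1, 1R2, 2R0, 2R1, 2R2
Branch closes: c and not c both at 1.
All branches of the negation close; one closing branch shown above.

Valid in S5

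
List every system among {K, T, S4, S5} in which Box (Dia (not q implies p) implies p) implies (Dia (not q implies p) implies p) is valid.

T, S4, S5

T-tableau for the negation not (Box (Dia (not q implies p) implies p) implies (Dia (not q implies p) implies p)):
1. not (Box (Dia (not q implies p) implies p) implies (Dia (not q implies p) implies p)), u
2. Box (Dia (not q implies p) implies p), u
3. not (Dia (not q implies p) implies p), u
4. Dia (not q implies p), u
5. not p, u
6. Dia (not q implies p) implies p, u
7. not Dia (not q implies p), u
8. not (not q implies p), u
9. not q, u
10. not q implies p, v
11. Dia (not q implies p) implies p, v
12. not (not q implies p), v
13. not q, v
14. not p, v
15. p, v
Accessibility: uRu, uRv, vRv
Branch closes: p and not p both at v.
Every branch closes (one shown): valid in T, hence also in S4, S5 (every theorem of T is a theorem of S4 and S5).
K-tableau for the negation not (Box (Dia (not q implies p) implies p) implies (Dia (not q implies p) implies p)):
1. not (Box (Dia (not q implies p) implies p) implies (Dia (not q implies p) implies p)), u
2. Box (Dia (not q implies p) implies p), u
3. not (Dia (not q implies p) implies p), u
4. Dia (not q implies p), u
5. not p, u
6. not q implies p, v
7. Dia (not q implies p) implies p, v
8. p, v
Accessibility: uRv
Complete open branch: countermodel on a K-frame, so not valid in K.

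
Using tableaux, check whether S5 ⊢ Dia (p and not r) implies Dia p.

Tableau for the negation not (Dia (p and not r) implies Dia p):
1. not (Dia (p and not r) implies Dia p), u
2. Dia (p and not r), u
3. not Dia p, u
4. not p, u
5. p and not r, v
6. p, v
7. not r, v
8. not p, v
Accessibility: uRu, uRv, vRu, vRv
Branch closes: p and not p both at v.
All branches of the negation close; one closing branch shown above.

Valid in S5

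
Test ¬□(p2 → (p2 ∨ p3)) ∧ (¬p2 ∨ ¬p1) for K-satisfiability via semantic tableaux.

1. ¬□(p2 → (p2 ∨ p3)) ∧ (¬p2 ∨ ¬p1), u
2. ¬□(p2 → (p2 ∨ p3)), u
3. ¬p2 ∨ ¬p1, u
4. ¬p1, u
5. ¬(p2 → (p2 ∨ p3)), v
6. p2, v
7. ¬(p2 ∨ p3), v
8. ¬p2, v
9. ¬p3, v
Accessibility: uRv
Branch closes: p2 and ¬p2 both at v.
All branches of the tableau close; one closing branch shown above.

No, unsatisfiable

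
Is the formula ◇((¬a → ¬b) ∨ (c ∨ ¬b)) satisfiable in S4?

Satisfiable (open branch found)

1. ◇((¬a → ¬b) ∨ (c ∨ ¬b)), w0
2. (¬a → ¬b) ∨ (c ∨ ¬b), w1   [◇-rule on 1: fresh world w1, w0Rw1]
3. c ∨ ¬b, w1   [∨-rule on 2 (branches; this branch)]
4. ¬b, w1   [∨-rule on 3 (branches; this branch)]
Accessibility: w0Rw0, w0Rw1, w1Rw1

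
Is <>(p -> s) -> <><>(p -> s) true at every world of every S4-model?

Tableau for the negation ~(<>(p -> s) -> <><>(p -> s)):
1. ~(<>(p -> s) -> <><>(p -> s)), u
2. <>(p -> s), u   [~->-rule on 1]
3. ~<><>(p -> s), u   [~->-rule on 1]
4. ~<>(p -> s), u   [~<>-rule on 3 via uRu]
5. ~(p -> s), u   [~<>-rule on 4 via uRu]
6. p, u   [~->-rule on 5]
7. ~s, u   [~->-rule on 5]
8. p -> s, v   [<>-rule on 2: fresh world v, uRv]
9. ~<>(p -> s), v   [~<>-rule on 3 via uRv]
10. ~(p -> s), v   [~<>-rule on 4 via uRv]
11. p, v   [~->-rule on 10]
12. ~s, v   [~->-rule on 10]
13. s, v   [->-rule on 8 (branches; this branch)]
Accessibility: uRu, uRv, vRv
Branch closes: s and ~s both at v.
All branches of the negation close; one closing branch shown above.

Valid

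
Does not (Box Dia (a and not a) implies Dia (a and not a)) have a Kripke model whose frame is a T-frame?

1. not (Box Dia (a and not a) implies Dia (a and not a)), w0
2. Box Dia (a and not a), w0   [neg-implies-rule on 1]
3. not Dia (a and not a), w0   [neg-implies-rule on 1]
4. Dia (a and not a), w0   [Box-rule on 2 via w0Rw0]
5. not (a and not a), w0   [neg-Dia-rule on 3 via w0Rw0]
6. a, w0   [neg-and-rule on 5 (branches; this branch)]
7. a and not a, w1   [Dia-rule on 4: fresh world w1, w0Rw1]
8. a, w1   [and-rule on 7]
9. not a, w1   [and-rule on 7]
Accessibility: w0Rw0, w0Rw1, w1Rw1
Branch closes: a and not a both at w1.
Every branch closes; the branch above is one of them.

Unsatisfiable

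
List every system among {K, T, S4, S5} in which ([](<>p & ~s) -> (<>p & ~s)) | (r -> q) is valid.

T, S4, S5

T-tableau for the negation ~(([](<>p & ~s) -> (<>p & ~s)) | (r -> q)):
1. ~(([](<>p & ~s) -> (<>p & ~s)) | (r -> q)), 0
2. ~([](<>p & ~s) -> (<>p & ~s)), 0   [~|-rule on 1]
3. ~(r -> q), 0   [~|-rule on 1]
4. [](<>p & ~s), 0   [~->-rule on 2]
5. ~(<>p & ~s), 0   [~->-rule on 2]
6. r, 0   [~->-rule on 3]
7. ~q, 0   [~->-rule on 3]
8. <>p & ~s, 0   [[]-rule on 4 via 0R0]
9. <>p, 0   [&-rule on 8]
10. ~s, 0   [&-rule on 8]
11. ~<>p, 0   [~&-rule on 5 (branches; this branch)]
12. ~p, 0   [~<>-rule on 11 via 0R0]
13. p, 1   [<>-rule on 9: fresh world 1, 0R1]
14. <>p & ~s, 1   [[]-rule on 4 via 0R1]
15. <>p, 1   [&-rule on 14]
16. ~s, 1   [&-rule on 14]
17. ~p, 1   [~<>-rule on 11 via 0R1]
Accessibility: 0R0, 0R1, 1R1
Branch closes: p and ~p both at 1.
Every branch closes (one shown): valid in T, hence also in S4, S5 (every theorem of T is a theorem of S4 and S5).
K-tableau for the negation ~(([](<>p & ~s) -> (<>p & ~s)) | (r -> q)):
1. ~(([](<>p & ~s) -> (<>p & ~s)) | (r -> q)), 0
2. ~([](<>p & ~s) -> (<>p & ~s)), 0   [~|-rule on 1]
3. ~(r -> q), 0   [~|-rule on 1]
4. [](<>p & ~s), 0   [~->-rule on 2]
5. ~(<>p & ~s), 0   [~->-rule on 2]
6. r, 0   [~->-rule on 3]
7. ~q, 0   [~->-rule on 3]
8. s, 0   [~&-rule on 5 (branches; this branch)]
Complete open branch: countermodel on a K-frame, so not valid in K.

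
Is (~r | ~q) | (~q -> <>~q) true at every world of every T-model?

Valid

Tableau for the negation ~((~r | ~q) | (~q -> <>~q)):
1. ~((~r | ~q) | (~q -> <>~q)), w0
2. ~(~r | ~q), w0
3. ~(~q -> <>~q), w0
4. r, w0
5. q, w0
6. ~q, w0
7. ~<>~q, w0
Accessibility: w0Rw0
Branch closes: q and ~q both at w0.
Every branch of the negation's tableau closes; the branch above is one of them.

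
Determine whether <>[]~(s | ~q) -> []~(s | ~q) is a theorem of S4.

Not valid

Tableau for the negation ~(<>[]~(s | ~q) -> []~(s | ~q)):
1. ~(<>[]~(s | ~q) -> []~(s | ~q)), 0
2. <>[]~(s | ~q), 0
3. ~[]~(s | ~q), 0
4. []~(s | ~q), 1
5. ~(s | ~q), 1
6. ~s, 1
7. q, 1
8. s | ~q, 2
9. ~q, 2
Accessibility: 0R0, 0R1, 0R2, 1R1, 2R2
The negation has an open branch (countermodel exists).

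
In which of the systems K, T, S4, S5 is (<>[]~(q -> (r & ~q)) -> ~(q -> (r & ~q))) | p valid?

S4-tableau for the negation ~((<>[]~(q -> (r & ~q)) -> ~(q -> (r & ~q))) | p):
1. ~((<>[]~(q -> (r & ~q)) -> ~(q -> (r & ~q))) | p), u
2. ~(<>[]~(q -> (r & ~q)) -> ~(q -> (r & ~q))), u   [~|-rule on 1]
3. ~p, u   [~|-rule on 1]
4. <>[]~(q -> (r & ~q)), u   [~->-rule on 2]
5. q -> (r & ~q), u   [~->-rule on 2]
6. r & ~q, u   [->-rule on 5 (branches; this branch)]
7. r, u   [&-rule on 6]
8. ~q, u   [&-rule on 6]
9. []~(q -> (r & ~q)), v   [<>-rule on 4: fresh world v, uRv]
10. ~(q -> (r & ~q)), v   [[]-rule on 9 via vRv]
11. q, v   [~->-rule on 10]
12. ~(r & ~q), v   [~->-rule on 10]
Accessibility: uRu, uRv, vRv
Complete open branch: countermodel on an S4-frame, so not valid in S4, nor in K, T (the same frame is also a K-frame and a T-frame).
S5-tableau for the negation ~((<>[]~(q -> (r & ~q)) -> ~(q -> (r & ~q))) | p):
1. ~((<>[]~(q -> (r & ~q)) -> ~(q -> (r & ~q))) | p), u
2. ~(<>[]~(q -> (r & ~q)) -> ~(q -> (r & ~q))), u   [~|-rule on 1]
3. ~p, u   [~|-rule on 1]
4. <>[]~(q -> (r & ~q)), u   [~->-rule on 2]
5. q -> (r & ~q), u   [~->-rule on 2]
6. r & ~q, u   [->-rule on 5 (branches; this branch)]
7. r, u   [&-rule on 6]
8. ~q, u   [&-rule on 6]
9. []~(q -> (r & ~q)), v   [<>-rule on 4: fresh world v, uRv]
10. ~(q -> (r & ~q)), u   [[]-rule on 9 via vRu]
11. q, u   [~->-rule on 10]
12. ~(r & ~q), u   [~->-rule on 10]
Accessibility: uRu, uRv, vRu, vRv
Branch closes: q and ~q both at u.
Every branch closes (one shown): valid in S5.

S5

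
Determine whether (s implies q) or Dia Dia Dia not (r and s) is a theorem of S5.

Invalid (countermodel exists)

Tableau for the negation not ((s implies q) or Dia Dia Dia not (r and s)):
1. not ((s implies q) or Dia Dia Dia not (r and s)), w0
2. not (s implies q), w0
3. not Dia Dia Dia not (r and s), w0
4. s, w0
5. not q, w0
6. not Dia Dia not (r and s), w0
7. not Dia not (r and s), w0
8. r and s, w0
9. r, w0
Accessibility: w0Rw0
The negation has an open branch (countermodel exists).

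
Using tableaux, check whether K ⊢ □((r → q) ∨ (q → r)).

Valid in K

Tableau for the negation ¬□((r → q) ∨ (q → r)):
1. ¬□((r → q) ∨ (q → r)), u
2. ¬((r → q) ∨ (q → r)), v
3. ¬(r → q), v
4. ¬(q → r), v
5. r, v
6. ¬q, v
7. q, v
8. ¬r, v
Accessibility: uRv
Branch closes: q and ¬q both at v.
All branches of the negation close; one closing branch shown above.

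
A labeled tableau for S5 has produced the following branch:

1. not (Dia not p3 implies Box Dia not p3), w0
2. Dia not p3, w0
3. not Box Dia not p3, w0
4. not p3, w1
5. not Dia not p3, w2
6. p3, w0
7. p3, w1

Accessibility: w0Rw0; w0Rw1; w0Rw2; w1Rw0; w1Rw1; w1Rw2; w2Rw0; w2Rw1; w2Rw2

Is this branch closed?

Both p3 and not p3 appear at w1.

Closed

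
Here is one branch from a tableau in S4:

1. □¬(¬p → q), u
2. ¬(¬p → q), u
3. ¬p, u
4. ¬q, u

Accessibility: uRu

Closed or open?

No world carries both an atom and its negation.

No, open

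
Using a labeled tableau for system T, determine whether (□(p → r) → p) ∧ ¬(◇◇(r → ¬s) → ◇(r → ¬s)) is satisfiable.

1. (□(p → r) → p) ∧ ¬(◇◇(r → ¬s) → ◇(r → ¬s)), 0
2. □(p → r) → p, 0
3. ¬(◇◇(r → ¬s) → ◇(r → ¬s)), 0
4. ◇◇(r → ¬s), 0
5. ¬◇(r → ¬s), 0
6. ¬(r → ¬s), 0
7. r, 0
8. s, 0
9. p, 0
10. ◇(r → ¬s), 1
11. ¬(r → ¬s), 1
12. r, 1
13. s, 1
14. r → ¬s, 2
15. ¬s, 2
Accessibility: 0R0, 0R1, 1R1, 1R2, 2R2

Satisfiable (open branch found)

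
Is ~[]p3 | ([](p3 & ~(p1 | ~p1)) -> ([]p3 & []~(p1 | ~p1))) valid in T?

Valid

Tableau for the negation ~(~[]p3 | ([](p3 & ~(p1 | ~p1)) -> ([]p3 & []~(p1 | ~p1)))):
1. ~(~[]p3 | ([](p3 & ~(p1 | ~p1)) -> ([]p3 & []~(p1 | ~p1)))), u
2. []p3, u
3. ~([](p3 & ~(p1 | ~p1)) -> ([]p3 & []~(p1 | ~p1))), u
4. [](p3 & ~(p1 | ~p1)), u
5. ~([]p3 & []~(p1 | ~p1)), u
6. p3, u
7. p3 & ~(p1 | ~p1), u
8. ~(p1 | ~p1), u
9. ~p1, u
10. p1, u
Accessibility: uRu
Branch closes: p1 and ~p1 both at u.
Every branch of the negation's tableau closes; the branch above is one of them.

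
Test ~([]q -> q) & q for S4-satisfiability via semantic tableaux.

1. ~([]q -> q) & q, 0
2. ~([]q -> q), 0
3. q, 0
4. []q, 0
5. ~q, 0
Accessibility: 0R0
Branch closes: q and ~q both at 0.
(One branch shown.) All branches close.

Unsatisfiable (every branch closes)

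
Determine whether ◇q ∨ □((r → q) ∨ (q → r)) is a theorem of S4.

Yes, valid

Tableau for the negation ¬(◇q ∨ □((r → q) ∨ (q → r))):
1. ¬(◇q ∨ □((r → q) ∨ (q → r))), w0
2. ¬◇q, w0   [¬∨-rule on 1]
3. ¬□((r → q) ∨ (q → r)), w0   [¬∨-rule on 1]
4. ¬q, w0   [¬◇-rule on 2 via w0Rw0]
5. ¬((r → q) ∨ (q → r)), w1   [¬□-rule on 3: fresh world w1, w0Rw1]
6. ¬(r → q), w1   [¬∨-rule on 5]
7. ¬(q → r), w1   [¬∨-rule on 5]
8. r, w1   [¬→-rule on 6]
9. ¬q, w1   [¬→-rule on 6]
10. q, w1   [¬→-rule on 7]
11. ¬r, w1   [¬→-rule on 7]
Accessibility: w0Rw0, w0Rw1, w1Rw1
Branch closes: q and ¬q both at w1.
Every branch of the negation's tableau closes; the branch above is one of them.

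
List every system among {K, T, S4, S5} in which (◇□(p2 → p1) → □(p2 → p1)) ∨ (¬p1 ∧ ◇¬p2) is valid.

S5

S4-tableau for the negation ¬((◇□(p2 → p1) → □(p2 → p1)) ∨ (¬p1 ∧ ◇¬p2)):
1. ¬((◇□(p2 → p1) → □(p2 → p1)) ∨ (¬p1 ∧ ◇¬p2)), 0
2. ¬(◇□(p2 → p1) → □(p2 → p1)), 0   [¬∨-rule on 1]
3. ¬(¬p1 ∧ ◇¬p2), 0   [¬∨-rule on 1]
4. ◇□(p2 → p1), 0   [¬→-rule on 2]
5. ¬□(p2 → p1), 0   [¬→-rule on 2]
6. ¬◇¬p2, 0   [¬∧-rule on 3 (branches; this branch)]
7. p2, 0   [¬◇-rule on 6 via 0R0]
8. □(p2 → p1), 1   [◇-rule on 4: fresh world 1, 0R1]
9. p2, 1   [¬◇-rule on 6 via 0R1]
10. p2 → p1, 1   [□-rule on 8 via 1R1]
11. p1, 1   [→-rule on 10 (branches; this branch)]
12. ¬(p2 → p1), 2   [¬□-rule on 5: fresh world 2, 0R2]
13. p2, 2   [¬→-rule on 12]
14. ¬p1, 2   [¬→-rule on 12]
Accessibility: 0R0, 0R1, 0R2, 1R1, 2R2
Complete open branch: countermodel on an S4-frame, so not valid in S4, nor in K, T (the same frame is also a K-frame and a T-frame).
S5-tableau for the negation ¬((◇□(p2 → p1) → □(p2 → p1)) ∨ (¬p1 ∧ ◇¬p2)):
1. ¬((◇□(p2 → p1) → □(p2 → p1)) ∨ (¬p1 ∧ ◇¬p2)), 0
2. ¬(◇□(p2 → p1) → □(p2 → p1)), 0   [¬∨-rule on 1]
3. ¬(¬p1 ∧ ◇¬p2), 0   [¬∨-rule on 1]
4. ◇□(p2 → p1), 0   [¬→-rule on 2]
5. ¬□(p2 → p1), 0   [¬→-rule on 2]
6. ¬◇¬p2, 0   [¬∧-rule on 3 (branches; this branch)]
7. p2, 0   [¬◇-rule on 6 via 0R0]
8. □(p2 → p1), 1   [◇-rule on 4: fresh world 1, 0R1]
9. p2, 1   [¬◇-rule on 6 via 0R1]
10. p2 → p1, 0   [□-rule on 8 via 1R0]
11. p2 → p1, 1   [□-rule on 8 via 1R1]
12. p1, 0   [→-rule on 10 (branches; this branch)]
13. p1, 1   [→-rule on 11 (branches; this branch)]
14. ¬(p2 → p1), 2   [¬□-rule on 5: fresh world 2, 0R2]
15. p2, 2   [¬→-rule on 14]
16. ¬p1, 2   [¬→-rule on 14]
17. p2 → p1, 2   [□-rule on 8 via 1R2]
18. p1, 2   [→-rule on 17 (branches; this branch)]
Accessibility: 0R0, 0R1, 0R2, 1R0, 1R1, 1R2, 2R0, 2R1, 2R2
Branch closes: p1 and ¬p1 both at 2.
Every branch closes (one shown): valid in S5.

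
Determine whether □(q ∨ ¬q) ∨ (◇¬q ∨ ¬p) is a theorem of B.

Tableau for the negation ¬(□(q ∨ ¬q) ∨ (◇¬q ∨ ¬p)):
1. ¬(□(q ∨ ¬q) ∨ (◇¬q ∨ ¬p)), w0
2. ¬□(q ∨ ¬q), w0
3. ¬(◇¬q ∨ ¬p), w0
4. ¬◇¬q, w0
5. p, w0
6. q, w0
7. ¬(q ∨ ¬q), w1
8. ¬q, w1
9. q, w1
Accessibility: w0Rw0, w0Rw1, w1Rw0, w1Rw1
Branch closes: q and ¬q both at w1.
All branches of the negation close; one closing branch shown above.

Valid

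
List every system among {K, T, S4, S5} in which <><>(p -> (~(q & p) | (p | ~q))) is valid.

T, S4, S5

K-tableau for the negation ~<><>(p -> (~(q & p) | (p | ~q))):
1. ~<><>(p -> (~(q & p) | (p | ~q))), u
Complete open branch: countermodel on a K-frame, so not valid in K.
T-tableau for the negation ~<><>(p -> (~(q & p) | (p | ~q))):
1. ~<><>(p -> (~(q & p) | (p | ~q))), u
2. ~<>(p -> (~(q & p) | (p | ~q))), u
3. ~(p -> (~(q & p) | (p | ~q))), u
4. p, u
5. ~(~(q & p) | (p | ~q)), u
6. q & p, u
7. ~(p | ~q), u
8. q, u
9. ~p, u
Accessibility: uRu
Branch closes: p and ~p both at u.
Every branch closes (one shown): valid in T, hence also in S4, S5 (every theorem of T is a theorem of S4 and S5).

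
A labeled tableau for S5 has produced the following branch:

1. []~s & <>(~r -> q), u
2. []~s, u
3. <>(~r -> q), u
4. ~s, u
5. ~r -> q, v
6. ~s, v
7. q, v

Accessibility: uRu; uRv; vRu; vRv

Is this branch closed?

There is no literal clash: for every atom and world, at most one sign appears.

No, open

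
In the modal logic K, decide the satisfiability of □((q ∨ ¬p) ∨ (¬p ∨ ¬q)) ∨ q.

Yes, satisfiable

1. □((q ∨ ¬p) ∨ (¬p ∨ ¬q)) ∨ q, 0
2. q, 0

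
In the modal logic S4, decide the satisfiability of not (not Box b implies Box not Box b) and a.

1. not (not Box b implies Box not Box b) and a, u
2. not (not Box b implies Box not Box b), u   [and-rule on 1]
3. a, u   [and-rule on 1]
4. not Box b, u   [neg-implies-rule on 2]
5. not Box not Box b, u   [neg-implies-rule on 2]
6. not b, v   [neg-Box-rule on 4: fresh world v, uRv]
7. Box b, w   [neg-Box-rule on 5: fresh world w, uRw]
8. b, w   [Box-rule on 7 via wRw]
Accessibility: uRu, uRv, uRw, vRv, wRw

Yes, satisfiable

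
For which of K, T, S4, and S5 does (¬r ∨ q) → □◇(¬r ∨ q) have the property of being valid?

S4-tableau for the negation ¬((¬r ∨ q) → □◇(¬r ∨ q)):
1. ¬((¬r ∨ q) → □◇(¬r ∨ q)), w0
2. ¬r ∨ q, w0
3. ¬□◇(¬r ∨ q), w0
4. q, w0
5. ¬◇(¬r ∨ q), w1
6. ¬(¬r ∨ q), w1
7. r, w1
8. ¬q, w1
Accessibility: w0Rw0, w0Rw1, w1Rw1
Complete open branch: countermodel on an S4-frame, so not valid in S4, nor in K, T (the same frame is also a K-frame and a T-frame).
S5-tableau for the negation ¬((¬r ∨ q) → □◇(¬r ∨ q)):
1. ¬((¬r ∨ q) → □◇(¬r ∨ q)), w0
2. ¬r ∨ q, w0
3. ¬□◇(¬r ∨ q), w0
4. q, w0
5. ¬◇(¬r ∨ q), w1
6. ¬(¬r ∨ q), w0
7. r, w0
8. ¬q, w0
Accessibility: w0Rw0, w0Rw1, w1Rw0, w1Rw1
Branch closes: q and ¬q both at w0.
Every branch closes (one shown): valid in S5.

S5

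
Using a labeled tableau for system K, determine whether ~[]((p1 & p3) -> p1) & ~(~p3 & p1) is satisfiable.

Unsatisfiable (every branch closes)

1. ~[]((p1 & p3) -> p1) & ~(~p3 & p1), 0
2. ~[]((p1 & p3) -> p1), 0
3. ~(~p3 & p1), 0
4. ~p1, 0
5. ~((p1 & p3) -> p1), 1
6. p1 & p3, 1
7. ~p1, 1
8. p1, 1
9. p3, 1
Accessibility: 0R1
Branch closes: p1 and ~p1 both at 1.
(One branch shown.) All branches close.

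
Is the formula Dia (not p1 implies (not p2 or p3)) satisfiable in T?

1. Dia (not p1 implies (not p2 or p3)), 0
2. not p1 implies (not p2 or p3), 1
3. not p2 or p3, 1
4. p3, 1
Accessibility: 0R0, 0R1, 1R1

Satisfiable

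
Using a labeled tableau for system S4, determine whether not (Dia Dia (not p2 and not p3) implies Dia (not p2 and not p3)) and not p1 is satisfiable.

No, unsatisfiable

1. not (Dia Dia (not p2 and not p3) implies Dia (not p2 and not p3)) and not p1, u
2. not (Dia Dia (not p2 and not p3) implies Dia (not p2 and not p3)), u   [and-rule on 1]
3. not p1, u   [and-rule on 1]
4. Dia Dia (not p2 and not p3), u   [neg-implies-rule on 2]
5. not Dia (not p2 and not p3), u   [neg-implies-rule on 2]
6. not (not p2 and not p3), u   [neg-Dia-rule on 5 via uRu]
7. p3, u   [neg-and-rule on 6 (branches; this branch)]
8. Dia (not p2 and not p3), v   [Dia-rule on 4: fresh world v, uRv]
9. not (not p2 and not p3), v   [neg-Dia-rule on 5 via uRv]
10. p3, v   [neg-and-rule on 9 (branches; this branch)]
11. not p2 and not p3, w   [Dia-rule on 8: fresh world w, vRw]
12. not p2, w   [and-rule on 11]
13. not p3, w   [and-rule on 11]
14. not (not p2 and not p3), w   [neg-Dia-rule on 5 via uRw]
15. p3, w   [neg-and-rule on 14 (branches; this branch)]
Accessibility: uRu, uRv, uRw, vRv, vRw, wRw
Branch closes: p3 and not p3 both at w.
Every branch closes; the branch above is one of them.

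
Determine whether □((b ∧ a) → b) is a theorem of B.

Valid

Tableau for the negation ¬□((b ∧ a) → b):
1. ¬□((b ∧ a) → b), w0
2. ¬((b ∧ a) → b), w1
3. b ∧ a, w1
4. ¬b, w1
5. b, w1
6. a, w1
Accessibility: w0Rw0, w0Rw1, w1Rw0, w1Rw1
Branch closes: b and ¬b both at w1.
All branches of the negation close; one closing branch shown above.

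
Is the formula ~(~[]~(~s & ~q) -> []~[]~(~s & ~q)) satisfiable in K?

Satisfiable (open branch found)

1. ~(~[]~(~s & ~q) -> []~[]~(~s & ~q)), 0
2. ~[]~(~s & ~q), 0
3. ~[]~[]~(~s & ~q), 0
4. ~s & ~q, 1
5. ~s, 1
6. ~q, 1
7. []~(~s & ~q), 2
Accessibility: 0R1, 0R2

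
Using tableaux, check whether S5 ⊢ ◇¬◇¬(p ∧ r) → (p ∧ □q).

Tableau for the negation ¬(◇¬◇¬(p ∧ r) → (p ∧ □q)):
1. ¬(◇¬◇¬(p ∧ r) → (p ∧ □q)), u
2. ◇¬◇¬(p ∧ r), u
3. ¬(p ∧ □q), u
4. ¬□q, u
5. ¬◇¬(p ∧ r), v
6. p ∧ r, u
7. p, u
8. r, u
9. p ∧ r, v
10. p, v
11. r, v
12. ¬q, w
13. p ∧ r, w
14. p, w
15. r, w
Accessibility: uRu, uRv, uRw, vRu, vRv, vRw, wRu, wRv, wRw
The negation has an open branch (countermodel exists).

No, not valid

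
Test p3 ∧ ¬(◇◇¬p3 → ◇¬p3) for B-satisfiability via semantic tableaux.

1. p3 ∧ ¬(◇◇¬p3 → ◇¬p3), u
2. p3, u
3. ¬(◇◇¬p3 → ◇¬p3), u
4. ◇◇¬p3, u
5. ¬◇¬p3, u
6. ◇¬p3, v
7. p3, v
8. ¬p3, w
Accessibility: uRu, uRv, vRu, vRv, vRw, wRv, wRw

Yes, satisfiable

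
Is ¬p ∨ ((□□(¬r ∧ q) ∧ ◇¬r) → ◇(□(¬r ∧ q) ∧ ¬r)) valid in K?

Tableau for the negation ¬(¬p ∨ ((□□(¬r ∧ q) ∧ ◇¬r) → ◇(□(¬r ∧ q) ∧ ¬r))):
1. ¬(¬p ∨ ((□□(¬r ∧ q) ∧ ◇¬r) → ◇(□(¬r ∧ q) ∧ ¬r))), u
2. p, u   [¬∨-rule on 1]
3. ¬((□□(¬r ∧ q) ∧ ◇¬r) → ◇(□(¬r ∧ q) ∧ ¬r)), u   [¬∨-rule on 1]
4. □□(¬r ∧ q) ∧ ◇¬r, u   [¬→-rule on 3]
5. ¬◇(□(¬r ∧ q) ∧ ¬r), u   [¬→-rule on 3]
6. □□(¬r ∧ q), u   [∧-rule on 4]
7. ◇¬r, u   [∧-rule on 4]
8. ¬r, v   [◇-rule on 7: fresh world v, uRv]
9. ¬(□(¬r ∧ q) ∧ ¬r), v   [¬◇-rule on 5 via uRv]
10. □(¬r ∧ q), v   [□-rule on 6 via uRv]
11. ¬□(¬r ∧ q), v   [¬∧-rule on 9 (branches; this branch)]
12. ¬(¬r ∧ q), w   [¬□-rule on 11: fresh world w, vRw]
13. ¬r ∧ q, w   [□-rule on 10 via vRw]
14. ¬r, w   [∧-rule on 13]
15. q, w   [∧-rule on 13]
16. ¬q, w   [¬∧-rule on 12 (branches; this branch)]
Accessibility: uRv, vRw
Branch closes: q and ¬q both at w.
Every branch of the negation's tableau closes; the branch above is one of them.

Yes, valid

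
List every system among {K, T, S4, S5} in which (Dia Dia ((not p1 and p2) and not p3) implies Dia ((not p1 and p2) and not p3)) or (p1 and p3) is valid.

T-tableau for the negation not ((Dia Dia ((not p1 and p2) and not p3) implies Dia ((not p1 and p2) and not p3)) or (p1 and p3)):
1. not ((Dia Dia ((not p1 and p2) and not p3) implies Dia ((not p1 and p2) and not p3)) or (p1 and p3)), u
2. not (Dia Dia ((not p1 and p2) and not p3) implies Dia ((not p1 and p2) and not p3)), u
3. not (p1 and p3), u
4. Dia Dia ((not p1 and p2) and not p3), u
5. not Dia ((not p1 and p2) and not p3), u
6. not ((not p1 and p2) and not p3), u
7. not p3, u
8. not (not p1 and p2), u
9. not p2, u
10. Dia ((not p1 and p2) and not p3), v
11. not ((not p1 and p2) and not p3), v
12. p3, v
13. (not p1 and p2) and not p3, w
14. not p1 and p2, w
15. not p3, w
16. not p1, w
17. p2, w
Accessibility: uRu, uRv, vRv, vRw, wRw
Complete open branch: countermodel on a T-frame, so not valid in T, nor in K (the same frame is also a K-frame).
S4-tableau for the negation not ((Dia Dia ((not p1 and p2) and not p3) implies Dia ((not p1 and p2) and not p3)) or (p1 and p3)):
1. not ((Dia Dia ((not p1 and p2) and not p3) implies Dia ((not p1 and p2) and not p3)) or (p1 and p3)), u
2. not (Dia Dia ((not p1 and p2) and not p3) implies Dia ((not p1 and p2) and not p3)), u
3. not (p1 and p3), u
4. Dia Dia ((not p1 and p2) and not p3), u
5. not Dia ((not p1 and p2) and not p3), u
6. not ((not p1 and p2) and not p3), u
7. not p3, u
8. not (not p1 and p2), u
9. not p2, u
10. Dia ((not p1 and p2) and not p3), v
11. not ((not p1 and p2) and not p3), v
12. not (not p1 and p2), v
13. not p2, v
14. (not p1 and p2) and not p3, w
15. not p1 and p2, w
16. not p3, w
17. not p1, w
18. p2, w
19. not ((not p1 and p2) and not p3), w
20. not (not p1 and p2), w
21. not p2, w
Accessibility: uRu, uRv, uRw, vRv, vRw, wRw
Branch closes: p2 and not p2 both at w.
Every branch closes (one shown): valid in S4, hence also in S5 (every theorem of S4 is a theorem of S5).

S4, S5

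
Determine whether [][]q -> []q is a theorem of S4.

Tableau for the negation ~([][]q -> []q):
1. ~([][]q -> []q), u
2. [][]q, u
3. ~[]q, u
4. []q, u
5. q, u
6. ~q, v
7. []q, v
8. q, v
Accessibility: uRu, uRv, vRv
Branch closes: q and ~q both at v.
All branches of the negation close; one closing branch shown above.

Valid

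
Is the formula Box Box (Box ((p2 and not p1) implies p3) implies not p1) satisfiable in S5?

1. Box Box (Box ((p2 and not p1) implies p3) implies not p1), w0
2. Box (Box ((p2 and not p1) implies p3) implies not p1), w0   [Box-rule on 1 via w0Rw0]
3. Box ((p2 and not p1) implies p3) implies not p1, w0   [Box-rule on 2 via w0Rw0]
4. not p1, w0   [implies-rule on 3 (branches; this branch)]
Accessibility: w0Rw0

Satisfiable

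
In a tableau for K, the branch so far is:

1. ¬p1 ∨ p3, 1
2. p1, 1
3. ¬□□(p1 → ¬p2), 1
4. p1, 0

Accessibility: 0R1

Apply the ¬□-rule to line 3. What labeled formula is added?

a fresh world 2 with 1R2, and ¬□(p1 → ¬p2) at 2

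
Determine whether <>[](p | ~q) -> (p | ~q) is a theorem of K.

Not valid

Tableau for the negation ~(<>[](p | ~q) -> (p | ~q)):
1. ~(<>[](p | ~q) -> (p | ~q)), w0
2. <>[](p | ~q), w0
3. ~(p | ~q), w0
4. ~p, w0
5. q, w0
6. [](p | ~q), w1
Accessibility: w0Rw1
The negation has an open branch (countermodel exists).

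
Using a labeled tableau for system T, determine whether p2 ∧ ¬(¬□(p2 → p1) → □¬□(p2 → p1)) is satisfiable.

Satisfiable (open branch found)

1. p2 ∧ ¬(¬□(p2 → p1) → □¬□(p2 → p1)), w0
2. p2, w0   [∧-rule on 1]
3. ¬(¬□(p2 → p1) → □¬□(p2 → p1)), w0   [∧-rule on 1]
4. ¬□(p2 → p1), w0   [¬→-rule on 3]
5. ¬□¬□(p2 → p1), w0   [¬→-rule on 3]
6. ¬(p2 → p1), w1   [¬□-rule on 4: fresh world w1, w0Rw1]
7. p2, w1   [¬→-rule on 6]
8. ¬p1, w1   [¬→-rule on 6]
9. □(p2 → p1), w2   [¬□-rule on 5: fresh world w2, w0Rw2]
10. p2 → p1, w2   [□-rule on 9 via w2Rw2]
11. p1, w2   [→-rule on 10 (branches; this branch)]
Accessibility: w0Rw0, w0Rw1, w0Rw2, w1Rw1, w2Rw2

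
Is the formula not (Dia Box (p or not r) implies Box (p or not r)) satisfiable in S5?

Unsatisfiable

1. not (Dia Box (p or not r) implies Box (p or not r)), w0
2. Dia Box (p or not r), w0
3. not Box (p or not r), w0
4. Box (p or not r), w1
5. p or not r, w0
6. p or not r, w1
7. not r, w0
8. not r, w1
9. not (p or not r), w2
10. not p, w2
11. r, w2
12. p or not r, w2
13. not r, w2
Accessibility: w0Rw0, w0Rw1, w0Rw2, w1Rw0, w1Rw1, w1Rw2, w2Rw0, w2Rw1, w2Rw2
Branch closes: r and not r both at w2.
(One branch shown.) All branches close.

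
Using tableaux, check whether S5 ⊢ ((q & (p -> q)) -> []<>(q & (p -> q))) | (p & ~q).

Valid

Tableau for the negation ~(((q & (p -> q)) -> []<>(q & (p -> q))) | (p & ~q)):
1. ~(((q & (p -> q)) -> []<>(q & (p -> q))) | (p & ~q)), u
2. ~((q & (p -> q)) -> []<>(q & (p -> q))), u   [~|-rule on 1]
3. ~(p & ~q), u   [~|-rule on 1]
4. q & (p -> q), u   [~->-rule on 2]
5. ~[]<>(q & (p -> q)), u   [~->-rule on 2]
6. q, u   [&-rule on 4]
7. p -> q, u   [&-rule on 4]
8. ~<>(q & (p -> q)), v   [~[]-rule on 5: fresh world v, uRv]
9. ~(q & (p -> q)), u   [~<>-rule on 8 via vRu]
10. ~(q & (p -> q)), v   [~<>-rule on 8 via vRv]
11. ~(p -> q), u   [~&-rule on 9 (branches; this branch)]
12. p, u   [~->-rule on 11]
13. ~q, u   [~->-rule on 11]
Accessibility: uRu, uRv, vRu, vRv
Branch closes: q and ~q both at u.
Every branch of the negation's tableau closes; the branch above is one of them.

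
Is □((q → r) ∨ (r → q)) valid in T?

Yes, valid

Tableau for the negation ¬□((q → r) ∨ (r → q)):
1. ¬□((q → r) ∨ (r → q)), u
2. ¬((q → r) ∨ (r → q)), v   [¬□-rule on 1: fresh world v, uRv]
3. ¬(q → r), v   [¬∨-rule on 2]
4. ¬(r → q), v   [¬∨-rule on 2]
5. q, v   [¬→-rule on 3]
6. ¬r, v   [¬→-rule on 3]
7. r, v   [¬→-rule on 4]
8. ¬q, v   [¬→-rule on 4]
Accessibility: uRu, uRv, vRv
Branch closes: r and ¬r both at v.
Every branch of the negation's tableau closes; the branch above is one of them.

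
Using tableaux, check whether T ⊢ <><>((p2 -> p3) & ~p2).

Invalid (countermodel exists)

Tableau for the negation ~<><>((p2 -> p3) & ~p2):
1. ~<><>((p2 -> p3) & ~p2), w0
2. ~<>((p2 -> p3) & ~p2), w0
3. ~((p2 -> p3) & ~p2), w0
4. p2, w0
Accessibility: w0Rw0
The negation has an open branch (countermodel exists).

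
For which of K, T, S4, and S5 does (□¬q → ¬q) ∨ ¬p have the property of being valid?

T-tableau for the negation ¬((□¬q → ¬q) ∨ ¬p):
1. ¬((□¬q → ¬q) ∨ ¬p), 0
2. ¬(□¬q → ¬q), 0
3. p, 0
4. □¬q, 0
5. q, 0
6. ¬q, 0
Accessibility: 0R0
Branch closes: q and ¬q both at 0.
Every branch closes (one shown): valid in T, hence also in S4, S5 (every theorem of T is a theorem of S4 and S5).
K-tableau for the negation ¬((□¬q → ¬q) ∨ ¬p):
1. ¬((□¬q → ¬q) ∨ ¬p), 0
2. ¬(□¬q → ¬q), 0
3. p, 0
4. □¬q, 0
5. q, 0
Complete open branch: countermodel on a K-frame, so not valid in K.

T, S4, S5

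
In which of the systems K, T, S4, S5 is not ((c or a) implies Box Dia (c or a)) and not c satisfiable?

K, T, S4

S5-tableau for the formula:
1. not ((c or a) implies Box Dia (c or a)) and not c, 0
2. not ((c or a) implies Box Dia (c or a)), 0
3. not c, 0
4. c or a, 0
5. not Box Dia (c or a), 0
6. a, 0
7. not Dia (c or a), 1
8. not (c or a), 0
9. not a, 0
Accessibility: 0R0, 0R1, 1R0, 1R1
Branch closes: a and not a both at 0.
Every branch closes (one shown): unsatisfiable in S5.
S4-tableau for the formula:
1. not ((c or a) implies Box Dia (c or a)) and not c, 0
2. not ((c or a) implies Box Dia (c or a)), 0
3. not c, 0
4. c or a, 0
5. not Box Dia (c or a), 0
6. a, 0
7. not Dia (c or a), 1
8. not (c or a), 1
9. not c, 1
10. not a, 1
Accessibility: 0R0, 0R1, 1R1
Complete open branch: satisfiable in S4, hence also in K, T (this S4-model is also a K-model and a T-model).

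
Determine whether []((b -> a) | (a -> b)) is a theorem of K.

Yes, valid

Tableau for the negation ~[]((b -> a) | (a -> b)):
1. ~[]((b -> a) | (a -> b)), u
2. ~((b -> a) | (a -> b)), v
3. ~(b -> a), v
4. ~(a -> b), v
5. b, v
6. ~a, v
7. a, v
8. ~b, v
Accessibility: uRv
Branch closes: a and ~a both at v.
All branches of the negation close; one closing branch shown above.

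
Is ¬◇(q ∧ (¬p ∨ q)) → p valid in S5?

Invalid (countermodel exists)

Tableau for the negation ¬(¬◇(q ∧ (¬p ∨ q)) → p):
1. ¬(¬◇(q ∧ (¬p ∨ q)) → p), w0
2. ¬◇(q ∧ (¬p ∨ q)), w0
3. ¬p, w0
4. ¬(q ∧ (¬p ∨ q)), w0
5. ¬q, w0
Accessibility: w0Rw0
The negation has an open branch (countermodel exists).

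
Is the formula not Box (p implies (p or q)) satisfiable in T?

Unsatisfiable (every branch closes)

1. not Box (p implies (p or q)), 0
2. not (p implies (p or q)), 1
3. p, 1
4. not (p or q), 1
5. not p, 1
6. not q, 1
Accessibility: 0R0, 0R1, 1R1
Branch closes: p and not p both at 1.
Every branch closes; the branch above is one of them.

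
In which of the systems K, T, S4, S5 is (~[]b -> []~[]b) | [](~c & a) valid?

S5-tableau for the negation ~((~[]b -> []~[]b) | [](~c & a)):
1. ~((~[]b -> []~[]b) | [](~c & a)), 0
2. ~(~[]b -> []~[]b), 0
3. ~[](~c & a), 0
4. ~[]b, 0
5. ~[]~[]b, 0
6. ~(~c & a), 1
7. ~a, 1
8. ~b, 2
9. []b, 3
10. b, 0
11. b, 1
12. b, 2
Accessibility: 0R0, 0R1, 0R2, 0R3, 1R0, 1R1, 1R2, 1R3, 2R0, 2R1, 2R2, 2R3, 3R0, 3R1, 3R2, 3R3
Branch closes: b and ~b both at 2.
Every branch closes (one shown): valid in S5.
S4-tableau for the negation ~((~[]b -> []~[]b) | [](~c & a)):
1. ~((~[]b -> []~[]b) | [](~c & a)), 0
2. ~(~[]b -> []~[]b), 0
3. ~[](~c & a), 0
4. ~[]b, 0
5. ~[]~[]b, 0
6. ~(~c & a), 1
7. ~a, 1
8. ~b, 2
9. []b, 3
10. b, 3
Accessibility: 0R0, 0R1, 0R2, 0R3, 1R1, 2R2, 3R3
Complete open branch: countermodel on an S4-frame, so not valid in S4, nor in K, T (the same frame is also a K-frame and a T-frame).

S5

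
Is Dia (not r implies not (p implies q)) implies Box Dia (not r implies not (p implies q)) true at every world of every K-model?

No, not valid

Tableau for the negation not (Dia (not r implies not (p implies q)) implies Box Dia (not r implies not (p implies q))):
1. not (Dia (not r implies not (p implies q)) implies Box Dia (not r implies not (p implies q))), 0
2. Dia (not r implies not (p implies q)), 0   [neg-implies-rule on 1]
3. not Box Dia (not r implies not (p implies q)), 0   [neg-implies-rule on 1]
4. not r implies not (p implies q), 1   [Dia-rule on 2: fresh world 1, 0R1]
5. not (p implies q), 1   [implies-rule on 4 (branches; this branch)]
6. p, 1   [neg-implies-rule on 5]
7. not q, 1   [neg-implies-rule on 5]
8. not Dia (not r implies not (p implies q)), 2   [neg-Box-rule on 3: fresh world 2, 0R2]
Accessibility: 0R1, 0R2
The negation has an open branch (countermodel exists).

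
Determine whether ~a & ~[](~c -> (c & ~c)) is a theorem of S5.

Invalid (countermodel exists)

Tableau for the negation ~(~a & ~[](~c -> (c & ~c))):
1. ~(~a & ~[](~c -> (c & ~c))), 0
2. [](~c -> (c & ~c)), 0
3. ~c -> (c & ~c), 0
4. c, 0
Accessibility: 0R0
The negation has an open branch (countermodel exists).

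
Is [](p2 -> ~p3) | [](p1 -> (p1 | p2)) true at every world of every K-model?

Tableau for the negation ~([](p2 -> ~p3) | [](p1 -> (p1 | p2))):
1. ~([](p2 -> ~p3) | [](p1 -> (p1 | p2))), w0
2. ~[](p2 -> ~p3), w0
3. ~[](p1 -> (p1 | p2)), w0
4. ~(p2 -> ~p3), w1
5. p2, w1
6. p3, w1
7. ~(p1 -> (p1 | p2)), w2
8. p1, w2
9. ~(p1 | p2), w2
10. ~p1, w2
11. ~p2, w2
Accessibility: w0Rw1, w0Rw2
Branch closes: p1 and ~p1 both at w2.
All branches of the negation close; one closing branch shown above.

Valid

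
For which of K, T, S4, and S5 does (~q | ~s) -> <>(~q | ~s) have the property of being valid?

T, S4, S5

K-tableau for the negation ~((~q | ~s) -> <>(~q | ~s)):
1. ~((~q | ~s) -> <>(~q | ~s)), u
2. ~q | ~s, u
3. ~<>(~q | ~s), u
4. ~s, u
Complete open branch: countermodel on a K-frame, so not valid in K.
T-tableau for the negation ~((~q | ~s) -> <>(~q | ~s)):
1. ~((~q | ~s) -> <>(~q | ~s)), u
2. ~q | ~s, u
3. ~<>(~q | ~s), u
4. ~(~q | ~s), u
5. q, u
6. s, u
7. ~s, u
Accessibility: uRu
Branch closes: s and ~s both at u.
Every branch closes (one shown): valid in T, hence also in S4, S5 (every theorem of T is a theorem of S4 and S5).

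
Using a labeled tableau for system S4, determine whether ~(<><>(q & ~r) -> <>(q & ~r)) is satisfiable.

Unsatisfiable (every branch closes)

1. ~(<><>(q & ~r) -> <>(q & ~r)), w0
2. <><>(q & ~r), w0   [~->-rule on 1]
3. ~<>(q & ~r), w0   [~->-rule on 1]
4. ~(q & ~r), w0   [~<>-rule on 3 via w0Rw0]
5. r, w0   [~&-rule on 4 (branches; this branch)]
6. <>(q & ~r), w1   [<>-rule on 2: fresh world w1, w0Rw1]
7. ~(q & ~r), w1   [~<>-rule on 3 via w0Rw1]
8. r, w1   [~&-rule on 7 (branches; this branch)]
9. q & ~r, w2   [<>-rule on 6: fresh world w2, w1Rw2]
10. q, w2   [&-rule on 9]
11. ~r, w2   [&-rule on 9]
12. ~(q & ~r), w2   [~<>-rule on 3 via w0Rw2]
13. r, w2   [~&-rule on 12 (branches; this branch)]
Accessibility: w0Rw0, w0Rw1, w0Rw2, w1Rw1, w1Rw2, w2Rw2
Branch closes: r and ~r both at w2.
All branches of the tableau close; one closing branch shown above.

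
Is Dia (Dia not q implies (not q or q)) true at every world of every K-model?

Not valid

Tableau for the negation not Dia (Dia not q implies (not q or q)):
1. not Dia (Dia not q implies (not q or q)), w0
The negation has an open branch (countermodel exists).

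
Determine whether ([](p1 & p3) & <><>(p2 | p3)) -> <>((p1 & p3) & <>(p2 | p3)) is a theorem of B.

Tableau for the negation ~(([](p1 & p3) & <><>(p2 | p3)) -> <>((p1 & p3) & <>(p2 | p3))):
1. ~(([](p1 & p3) & <><>(p2 | p3)) -> <>((p1 & p3) & <>(p2 | p3))), 0
2. [](p1 & p3) & <><>(p2 | p3), 0
3. ~<>((p1 & p3) & <>(p2 | p3)), 0
4. [](p1 & p3), 0
5. <><>(p2 | p3), 0
6. ~((p1 & p3) & <>(p2 | p3)), 0
7. p1 & p3, 0
8. p1, 0
9. p3, 0
10. ~<>(p2 | p3), 0
11. ~(p2 | p3), 0
12. ~p2, 0
13. ~p3, 0
Accessibility: 0R0
Branch closes: p3 and ~p3 both at 0.
Every branch of the negation's tableau closes; the branch above is one of them.

Valid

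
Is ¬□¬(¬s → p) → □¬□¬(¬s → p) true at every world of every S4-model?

Tableau for the negation ¬(¬□¬(¬s → p) → □¬□¬(¬s → p)):
1. ¬(¬□¬(¬s → p) → □¬□¬(¬s → p)), u
2. ¬□¬(¬s → p), u
3. ¬□¬□¬(¬s → p), u
4. ¬s → p, v
5. p, v
6. □¬(¬s → p), w
7. ¬(¬s → p), w
8. ¬s, w
9. ¬p, w
Accessibility: uRu, uRv, uRw, vRv, wRw
The negation has an open branch (countermodel exists).

No, not valid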